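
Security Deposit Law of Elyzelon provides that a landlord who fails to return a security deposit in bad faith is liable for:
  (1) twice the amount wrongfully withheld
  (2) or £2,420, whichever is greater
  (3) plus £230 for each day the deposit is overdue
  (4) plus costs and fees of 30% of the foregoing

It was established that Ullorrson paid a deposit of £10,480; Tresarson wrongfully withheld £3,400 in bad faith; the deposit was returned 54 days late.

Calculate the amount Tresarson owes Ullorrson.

Doubled: 2 × £3,400 = £6,800
Minimum £2,420: £6,800 meets the minimum, no increase.
Late-return penalty: 54 × £230 = £12,420
Damages plus late penalty: £6,800 + £12,420 = £19,220
Costs and fees: 30% of £19,220 = £5,766
Total recovery: £19,220 + £5,766 = £24,986

Recovery: £24,986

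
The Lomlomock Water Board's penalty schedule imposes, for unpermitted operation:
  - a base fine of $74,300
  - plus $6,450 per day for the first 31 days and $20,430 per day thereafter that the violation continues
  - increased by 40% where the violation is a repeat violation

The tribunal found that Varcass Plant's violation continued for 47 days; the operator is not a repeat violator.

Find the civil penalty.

First 31 days: 31 × $6,450 = $199,950
Remaining days: (47 − 31) × $20,430 = $326,880
Per-day component: $199,950 + $326,880 = $526,830
Base plus per-day: $74,300 + $526,830 = $601,130
The operator is not a repeat violator: no 40% increase.

$601,130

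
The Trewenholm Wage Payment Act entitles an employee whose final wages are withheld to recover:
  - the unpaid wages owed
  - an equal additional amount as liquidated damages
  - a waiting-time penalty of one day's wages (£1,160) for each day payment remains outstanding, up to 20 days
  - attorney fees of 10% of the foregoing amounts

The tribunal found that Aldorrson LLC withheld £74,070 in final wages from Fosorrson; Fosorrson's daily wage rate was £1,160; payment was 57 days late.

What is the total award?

£188,474

Liquidated damages (equal amount): £74,070
Penalty days: min(57, 20) = 20
Waiting-time penalty: 20 × £1,160 = £23,200
Subtotal: £74,070 + £74,070 + £23,200 = £171,340
Attorney fees: 10% of £171,340 = £17,134
Total award: £171,340 + £17,134 = £188,474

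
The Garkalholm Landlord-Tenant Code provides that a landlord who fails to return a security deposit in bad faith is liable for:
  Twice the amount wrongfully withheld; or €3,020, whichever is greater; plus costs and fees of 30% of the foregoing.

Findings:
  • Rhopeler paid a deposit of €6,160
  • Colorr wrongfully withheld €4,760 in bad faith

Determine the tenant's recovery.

Doubled: 2 × €4,760 = €9,520
Minimum €3,020: €9,520 meets the minimum, no increase.
Costs and fees: 30% of €9,520 = €2,856
Total recovery: €9,520 + €2,856 = €12,376

€12,376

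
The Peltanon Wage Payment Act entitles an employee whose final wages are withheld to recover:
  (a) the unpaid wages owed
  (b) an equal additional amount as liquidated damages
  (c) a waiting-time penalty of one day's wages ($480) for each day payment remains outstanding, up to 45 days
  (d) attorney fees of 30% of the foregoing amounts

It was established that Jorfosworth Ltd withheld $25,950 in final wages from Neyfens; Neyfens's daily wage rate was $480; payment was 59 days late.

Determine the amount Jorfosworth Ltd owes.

$95,550

Liquidated damages (equal amount): $25,950
Penalty days: min(59, 45) = 45
Waiting-time penalty: 45 × $480 = $21,600
Subtotal: $25,950 + $25,950 + $21,600 = $73,500
Attorney fees: 30% of $73,500 = $22,050
Total award: $73,500 + $22,050 = $95,550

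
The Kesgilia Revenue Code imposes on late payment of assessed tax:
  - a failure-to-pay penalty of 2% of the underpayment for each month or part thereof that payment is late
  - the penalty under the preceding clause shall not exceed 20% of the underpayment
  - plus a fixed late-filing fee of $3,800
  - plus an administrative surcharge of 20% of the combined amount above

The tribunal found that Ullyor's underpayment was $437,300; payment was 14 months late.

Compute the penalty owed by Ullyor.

$109,512

Accrued rate: 2% × 14 = 28%, capped at 20% → 20%
Failure-to-pay penalty: 20% of $437,300 = $87,460
Penalty before surcharge: $87,460 + $3,800 = $91,260
Administrative surcharge: 20% of $91,260 = $18,252
Total penalty: $91,260 + $18,252 = $109,512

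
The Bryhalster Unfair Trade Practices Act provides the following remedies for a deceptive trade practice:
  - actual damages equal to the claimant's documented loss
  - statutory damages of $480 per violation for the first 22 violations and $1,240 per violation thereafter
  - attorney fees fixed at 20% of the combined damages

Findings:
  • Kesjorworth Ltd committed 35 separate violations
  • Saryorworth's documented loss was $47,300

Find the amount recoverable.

First 22 violations: 22 × $480 = $10,560
Remaining violations: (35 − 22) × $1,240 = $16,120
Statutory damages: $10,560 + $16,120 = $26,680
Combined damages: $47,300 + $26,680 = $73,980
Attorney fees: 20% of $73,980 = $14,796
Total recovery: $73,980 + $14,796 = $88,776

$88,776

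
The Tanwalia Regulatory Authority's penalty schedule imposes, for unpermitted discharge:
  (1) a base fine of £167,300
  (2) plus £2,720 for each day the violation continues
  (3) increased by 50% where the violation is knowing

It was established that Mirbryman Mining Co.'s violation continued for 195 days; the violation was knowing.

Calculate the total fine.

Per-day component: 195 × £2,720 = £530,400
Base plus per-day: £167,300 + £530,400 = £697,700
Enhancement: 50% of £697,700 = £348,850
Enhanced fine: £697,700 + £348,850 = £1,046,550

£1,046,550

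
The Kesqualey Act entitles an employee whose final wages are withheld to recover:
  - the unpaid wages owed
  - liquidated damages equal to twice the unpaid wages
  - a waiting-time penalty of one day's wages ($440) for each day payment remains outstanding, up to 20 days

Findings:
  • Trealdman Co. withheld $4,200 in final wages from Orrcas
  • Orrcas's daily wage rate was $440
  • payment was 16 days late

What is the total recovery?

$19,640

Doubled: 2 × $4,200 = $8,400
Penalty days: min(16, 20) = 16
Waiting-time penalty: 16 × $440 = $7,040
Total award: $4,200 + $8,400 + $7,040 = $19,640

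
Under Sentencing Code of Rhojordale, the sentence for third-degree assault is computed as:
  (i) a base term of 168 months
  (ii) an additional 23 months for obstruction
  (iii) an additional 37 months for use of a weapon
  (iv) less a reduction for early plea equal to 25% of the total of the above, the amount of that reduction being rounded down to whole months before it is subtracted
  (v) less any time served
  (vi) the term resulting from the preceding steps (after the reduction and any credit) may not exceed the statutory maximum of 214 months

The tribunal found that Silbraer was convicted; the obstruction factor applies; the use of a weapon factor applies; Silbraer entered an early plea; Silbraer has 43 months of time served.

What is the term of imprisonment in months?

Obstruction enhancement: +23 months
Use of a weapon enhancement: +37 months
Adjusted term: 168 months + 23 months + 37 months = 228 months
Early plea reduction: 25% of 228 months = 57 months (rounded down)
After reduction: 228 − 57 = 171 months
Less time served: 171 months − 43 months = 128 months
Cap at 214 months: 128 months is within the cap, no reduction.

128 months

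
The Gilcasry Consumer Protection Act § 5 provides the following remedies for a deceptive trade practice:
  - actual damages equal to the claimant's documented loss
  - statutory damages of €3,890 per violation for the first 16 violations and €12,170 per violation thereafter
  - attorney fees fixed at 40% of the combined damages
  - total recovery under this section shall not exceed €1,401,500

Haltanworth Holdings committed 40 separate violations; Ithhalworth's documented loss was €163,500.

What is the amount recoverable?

First 16 violations: 16 × €3,890 = €62,240
Remaining violations: (40 − 16) × €12,170 = €292,080
Statutory damages: €62,240 + €292,080 = €354,320
Combined damages: €163,500 + €354,320 = €517,820
Attorney fees: 40% of €517,820 = €207,128
Total before cap: €517,820 + €207,128 = €724,948
Cap at €1,401,500: €724,948 is within the cap, no reduction.

€724,948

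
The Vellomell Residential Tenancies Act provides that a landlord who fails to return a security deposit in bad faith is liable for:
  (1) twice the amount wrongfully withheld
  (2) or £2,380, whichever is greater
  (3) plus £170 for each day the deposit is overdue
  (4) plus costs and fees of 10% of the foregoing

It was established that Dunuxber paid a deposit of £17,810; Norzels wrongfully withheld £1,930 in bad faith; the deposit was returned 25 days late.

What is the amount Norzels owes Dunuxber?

Doubled: 2 × £1,930 = £3,860
Minimum £2,380: £3,860 meets the minimum, no increase.
Late-return penalty: 25 × £170 = £4,250
Damages plus late penalty: £3,860 + £4,250 = £8,110
Costs and fees: 10% of £8,110 = £811
Total recovery: £8,110 + £811 = £8,921

£8,921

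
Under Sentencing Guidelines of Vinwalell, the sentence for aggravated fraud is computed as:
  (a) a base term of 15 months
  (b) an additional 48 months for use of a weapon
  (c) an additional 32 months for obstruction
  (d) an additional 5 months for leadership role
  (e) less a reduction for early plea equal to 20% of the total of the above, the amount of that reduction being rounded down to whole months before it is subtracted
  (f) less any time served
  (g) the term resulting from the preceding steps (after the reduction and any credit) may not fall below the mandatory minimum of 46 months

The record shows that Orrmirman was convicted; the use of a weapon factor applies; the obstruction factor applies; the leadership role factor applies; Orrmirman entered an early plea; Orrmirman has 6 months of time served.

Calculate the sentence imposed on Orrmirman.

74 months

Use of a weapon enhancement: +48 months
Obstruction enhancement: +32 months
Leadership role enhancement: +5 months
Adjusted term: 15 months + 48 months + 32 months + 5 months = 100 months
Early plea reduction: 20% of 100 months = 20 months (rounded down)
After reduction: 100 − 20 = 80 months
Less time served: 80 months − 6 months = 74 months
Minimum 46 months: 74 months meets the minimum, no increase.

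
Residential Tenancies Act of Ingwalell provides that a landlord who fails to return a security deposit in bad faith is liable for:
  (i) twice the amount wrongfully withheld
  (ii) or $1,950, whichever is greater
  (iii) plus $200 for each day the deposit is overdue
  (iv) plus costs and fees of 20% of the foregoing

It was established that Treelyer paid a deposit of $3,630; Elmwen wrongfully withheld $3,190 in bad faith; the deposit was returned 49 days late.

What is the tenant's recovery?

Recovery: $19,416

Doubled: 2 × $3,190 = $6,380
Minimum $1,950: $6,380 meets the minimum, no increase.
Late-return penalty: 49 × $200 = $9,800
Damages plus late penalty: $6,380 + $9,800 = $16,180
Costs and fees: 20% of $16,180 = $3,236
Total recovery: $16,180 + $3,236 = $19,416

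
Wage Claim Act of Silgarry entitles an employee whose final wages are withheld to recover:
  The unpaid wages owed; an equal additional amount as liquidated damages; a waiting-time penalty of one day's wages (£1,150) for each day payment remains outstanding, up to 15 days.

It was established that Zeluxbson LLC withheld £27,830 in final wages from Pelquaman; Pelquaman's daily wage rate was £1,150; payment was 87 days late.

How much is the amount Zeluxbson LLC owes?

Total award: £72,910

Liquidated damages (equal amount): £27,830
Penalty days: min(87, 15) = 15
Waiting-time penalty: 15 × £1,150 = £17,250
Total award: £27,830 + £27,830 + £17,250 = £72,910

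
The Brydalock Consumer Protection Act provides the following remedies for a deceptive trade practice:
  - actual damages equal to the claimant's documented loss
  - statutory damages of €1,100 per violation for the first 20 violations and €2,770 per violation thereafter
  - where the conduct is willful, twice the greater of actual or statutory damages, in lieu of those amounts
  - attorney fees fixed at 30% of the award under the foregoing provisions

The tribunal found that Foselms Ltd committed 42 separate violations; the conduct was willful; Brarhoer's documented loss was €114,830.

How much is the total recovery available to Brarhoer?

First 20 violations: 20 × €1,100 = €22,000
Remaining violations: (42 − 20) × €2,770 = €60,940
Statutory damages: €22,000 + €60,940 = €82,940
Greater of actual damages (€114,830) or statutory damages (€82,940): €114,830
Doubled: 2 × €114,830 = €229,660
Attorney fees: 30% of €229,660 = €68,898
Total recovery: €229,660 + €68,898 = €298,558

Total recovery: €298,558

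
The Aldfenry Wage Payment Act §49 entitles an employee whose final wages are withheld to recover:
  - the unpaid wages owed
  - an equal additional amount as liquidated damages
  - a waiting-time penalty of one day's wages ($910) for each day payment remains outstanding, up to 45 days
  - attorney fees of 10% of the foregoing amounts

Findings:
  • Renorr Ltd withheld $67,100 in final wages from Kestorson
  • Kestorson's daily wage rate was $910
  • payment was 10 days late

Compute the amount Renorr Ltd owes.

$157,630

Liquidated damages (equal amount): $67,100
Penalty days: min(10, 45) = 10
Waiting-time penalty: 10 × $910 = $9,100
Subtotal: $67,100 + $67,100 + $9,100 = $143,300
Attorney fees: 10% of $143,300 = $14,330
Total award: $143,300 + $14,330 = $157,630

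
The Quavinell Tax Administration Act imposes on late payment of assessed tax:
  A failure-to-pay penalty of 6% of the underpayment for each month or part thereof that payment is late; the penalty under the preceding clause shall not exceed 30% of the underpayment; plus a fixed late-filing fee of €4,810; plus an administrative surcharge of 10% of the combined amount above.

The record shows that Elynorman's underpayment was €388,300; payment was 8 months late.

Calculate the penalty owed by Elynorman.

Accrued rate: 6% × 8 = 48%, capped at 30% → 30%
Failure-to-pay penalty: 30% of €388,300 = €116,490
Penalty before surcharge: €116,490 + €4,810 = €121,300
Administrative surcharge: 10% of €121,300 = €12,130
Total penalty: €121,300 + €12,130 = €133,430

€133,430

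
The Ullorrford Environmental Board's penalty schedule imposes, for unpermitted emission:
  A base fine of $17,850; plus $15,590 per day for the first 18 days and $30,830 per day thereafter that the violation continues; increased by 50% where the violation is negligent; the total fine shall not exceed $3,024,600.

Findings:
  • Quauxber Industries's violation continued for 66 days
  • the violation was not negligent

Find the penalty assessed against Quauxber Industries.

First 18 days: 18 × $15,590 = $280,620
Remaining days: (66 − 18) × $30,830 = $1,479,840
Per-day component: $280,620 + $1,479,840 = $1,760,460
Base plus per-day: $17,850 + $1,760,460 = $1,778,310
The violation was not negligent: no 50% increase.
Cap at $3,024,600: $1,778,310 is within the cap, no reduction.

$1,778,310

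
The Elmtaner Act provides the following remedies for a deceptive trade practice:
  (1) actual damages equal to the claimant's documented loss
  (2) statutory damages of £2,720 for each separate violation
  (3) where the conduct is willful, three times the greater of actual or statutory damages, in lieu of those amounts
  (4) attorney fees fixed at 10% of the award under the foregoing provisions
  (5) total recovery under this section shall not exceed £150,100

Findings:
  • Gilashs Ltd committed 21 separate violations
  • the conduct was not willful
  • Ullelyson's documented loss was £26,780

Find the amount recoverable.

£92,290

Statutory damages: 21 × £2,720 = £57,120
Conduct not willful: the in-lieu enhancement does not apply.
Actual plus statutory damages: £26,780 + £57,120 = £83,900
Attorney fees: 10% of £83,900 = £8,390
Total before cap: £83,900 + £8,390 = £92,290
Cap at £150,100: £92,290 is within the cap, no reduction.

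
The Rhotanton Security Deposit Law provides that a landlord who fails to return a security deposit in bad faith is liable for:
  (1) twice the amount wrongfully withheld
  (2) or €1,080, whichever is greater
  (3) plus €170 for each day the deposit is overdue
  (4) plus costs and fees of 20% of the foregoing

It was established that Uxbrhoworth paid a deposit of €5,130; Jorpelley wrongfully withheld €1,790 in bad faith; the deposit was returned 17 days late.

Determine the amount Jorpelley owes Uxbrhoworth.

Doubled: 2 × €1,790 = €3,580
Minimum €1,080: €3,580 meets the minimum, no increase.
Late-return penalty: 17 × €170 = €2,890
Damages plus late penalty: €3,580 + €2,890 = €6,470
Costs and fees: 20% of €6,470 = €1,294
Total recovery: €6,470 + €1,294 = €7,764

Recovery: €7,764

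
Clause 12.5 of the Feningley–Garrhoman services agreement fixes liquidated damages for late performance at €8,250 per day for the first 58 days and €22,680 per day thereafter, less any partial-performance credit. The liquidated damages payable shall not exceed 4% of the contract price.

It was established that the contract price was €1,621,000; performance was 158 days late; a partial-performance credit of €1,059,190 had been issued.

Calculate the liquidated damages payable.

€64,840

First 58 days: 58 × €8,250 = €478,500
Remaining days: (158 − 58) × €22,680 = €2,268,000
Accrued per-day damages: €478,500 + €2,268,000 = €2,746,500
Less partial-performance credit: €2,746,500 − €1,059,190 = €1,687,310
Cap: 4% of €1,621,000 = €64,840
Cap at €64,840: €1,687,310 exceeds the cap → €64,840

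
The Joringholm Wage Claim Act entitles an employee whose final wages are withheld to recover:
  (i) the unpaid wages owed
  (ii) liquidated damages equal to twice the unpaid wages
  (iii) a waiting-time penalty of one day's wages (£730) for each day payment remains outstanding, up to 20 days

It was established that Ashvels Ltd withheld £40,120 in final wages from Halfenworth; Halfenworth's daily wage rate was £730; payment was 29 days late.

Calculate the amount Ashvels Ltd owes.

Total award: £134,960

Doubled: 2 × £40,120 = £80,240
Penalty days: min(29, 20) = 20
Waiting-time penalty: 20 × £730 = £14,600
Total award: £40,120 + £80,240 + £14,600 = £134,960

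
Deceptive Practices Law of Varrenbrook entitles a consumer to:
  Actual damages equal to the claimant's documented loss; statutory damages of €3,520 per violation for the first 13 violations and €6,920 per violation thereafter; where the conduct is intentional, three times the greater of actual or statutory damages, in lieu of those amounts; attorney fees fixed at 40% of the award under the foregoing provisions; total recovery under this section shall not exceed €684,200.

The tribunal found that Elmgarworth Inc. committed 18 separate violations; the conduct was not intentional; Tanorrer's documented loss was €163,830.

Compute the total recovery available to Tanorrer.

€341,866

First 13 violations: 13 × €3,520 = €45,760
Remaining violations: (18 − 13) × €6,920 = €34,600
Statutory damages: €45,760 + €34,600 = €80,360
Conduct not intentional: the in-lieu enhancement does not apply.
Actual plus statutory damages: €163,830 + €80,360 = €244,190
Attorney fees: 40% of €244,190 = €97,676
Total before cap: €244,190 + €97,676 = €341,866
Cap at €684,200: €341,866 is within the cap, no reduction.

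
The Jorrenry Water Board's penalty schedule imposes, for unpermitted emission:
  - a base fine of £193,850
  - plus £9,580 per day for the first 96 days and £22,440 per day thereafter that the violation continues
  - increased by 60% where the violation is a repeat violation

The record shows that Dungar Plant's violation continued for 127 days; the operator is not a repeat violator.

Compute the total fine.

Civil penalty: £1,809,170

First 96 days: 96 × £9,580 = £919,680
Remaining days: (127 − 96) × £22,440 = £695,640
Per-day component: £919,680 + £695,640 = £1,615,320
Base plus per-day: £193,850 + £1,615,320 = £1,809,170
The operator is not a repeat violator: no 60% increase.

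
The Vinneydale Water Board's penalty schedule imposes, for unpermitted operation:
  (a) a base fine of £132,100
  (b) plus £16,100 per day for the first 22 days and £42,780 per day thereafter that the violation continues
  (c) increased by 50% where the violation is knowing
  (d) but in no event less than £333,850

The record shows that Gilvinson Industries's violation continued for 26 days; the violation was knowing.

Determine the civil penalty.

£986,130

First 22 days: 22 × £16,100 = £354,200
Remaining days: (26 − 22) × £42,780 = £171,120
Per-day component: £354,200 + £171,120 = £525,320
Base plus per-day: £132,100 + £525,320 = £657,420
Enhancement: 50% of £657,420 = £328,710
Enhanced fine: £657,420 + £328,710 = £986,130
Minimum £333,850: £986,130 meets the minimum, no increase.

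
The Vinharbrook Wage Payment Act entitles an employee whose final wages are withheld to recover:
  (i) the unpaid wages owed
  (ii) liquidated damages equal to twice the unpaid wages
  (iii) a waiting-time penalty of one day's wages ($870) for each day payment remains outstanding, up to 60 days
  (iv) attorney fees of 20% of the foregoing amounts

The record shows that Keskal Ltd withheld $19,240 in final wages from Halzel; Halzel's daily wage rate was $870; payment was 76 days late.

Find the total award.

Doubled: 2 × $19,240 = $38,480
Penalty days: min(76, 60) = 60
Waiting-time penalty: 60 × $870 = $52,200
Subtotal: $19,240 + $38,480 + $52,200 = $109,920
Attorney fees: 20% of $109,920 = $21,984
Total award: $109,920 + $21,984 = $131,904

$131,904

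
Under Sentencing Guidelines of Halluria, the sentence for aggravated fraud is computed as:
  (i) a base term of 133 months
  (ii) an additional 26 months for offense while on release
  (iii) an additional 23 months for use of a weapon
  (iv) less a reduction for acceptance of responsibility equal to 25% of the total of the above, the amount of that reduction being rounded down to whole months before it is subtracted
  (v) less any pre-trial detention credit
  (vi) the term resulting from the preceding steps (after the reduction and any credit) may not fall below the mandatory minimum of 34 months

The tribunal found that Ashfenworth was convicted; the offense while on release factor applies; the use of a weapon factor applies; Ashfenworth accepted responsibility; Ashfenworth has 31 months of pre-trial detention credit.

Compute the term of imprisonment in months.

Sentence: 106 months

Offense while on release enhancement: +26 months
Use of a weapon enhancement: +23 months
Adjusted term: 133 months + 26 months + 23 months = 182 months
Acceptance of responsibility reduction: 25% of 182 months = 45 months (rounded down)
After reduction: 182 − 45 = 137 months
Less pre-trial detention credit: 137 months − 31 months = 106 months
Minimum 34 months: 106 months meets the minimum, no increase.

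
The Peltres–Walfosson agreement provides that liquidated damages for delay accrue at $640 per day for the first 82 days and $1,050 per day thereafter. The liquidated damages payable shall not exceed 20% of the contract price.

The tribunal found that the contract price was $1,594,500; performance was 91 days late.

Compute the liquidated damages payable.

First 82 days: 82 × $640 = $52,480
Remaining days: (91 − 82) × $1,050 = $9,450
Accrued per-day damages: $52,480 + $9,450 = $61,930
Cap: 20% of $1,594,500 = $318,900
Cap at $318,900: $61,930 is within the cap, no reduction.

Liquidated damages: $61,930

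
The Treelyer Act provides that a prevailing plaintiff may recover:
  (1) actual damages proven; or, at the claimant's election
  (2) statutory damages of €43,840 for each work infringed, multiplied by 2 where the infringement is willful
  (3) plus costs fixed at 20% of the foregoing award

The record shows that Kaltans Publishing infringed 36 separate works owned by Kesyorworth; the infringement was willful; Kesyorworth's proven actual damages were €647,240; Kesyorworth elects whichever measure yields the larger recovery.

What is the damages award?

Statutory damages: 36 × €43,840 = €1,578,240
Doubled: 2 × €1,578,240 = €3,156,480
Greater of actual damages (€647,240) or enhanced statutory damages (€3,156,480): €3,156,480
Costs: 20% of €3,156,480 = €631,296
Award plus costs: €3,156,480 + €631,296 = €3,787,776

Award: €3,787,776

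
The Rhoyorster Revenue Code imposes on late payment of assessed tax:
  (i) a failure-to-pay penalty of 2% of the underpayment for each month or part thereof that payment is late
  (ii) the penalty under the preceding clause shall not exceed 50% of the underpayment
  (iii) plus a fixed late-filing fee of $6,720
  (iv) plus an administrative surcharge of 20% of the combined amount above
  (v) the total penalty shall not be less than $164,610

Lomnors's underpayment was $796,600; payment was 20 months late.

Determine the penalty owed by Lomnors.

$390,432

Accrued rate: 2% × 20 = 40%, capped at 50% → 40%
Failure-to-pay penalty: 40% of $796,600 = $318,640
Penalty before surcharge: $318,640 + $6,720 = $325,360
Administrative surcharge: 20% of $325,360 = $65,072
Total penalty: $325,360 + $65,072 = $390,432
Minimum $164,610: $390,432 meets the minimum, no increase.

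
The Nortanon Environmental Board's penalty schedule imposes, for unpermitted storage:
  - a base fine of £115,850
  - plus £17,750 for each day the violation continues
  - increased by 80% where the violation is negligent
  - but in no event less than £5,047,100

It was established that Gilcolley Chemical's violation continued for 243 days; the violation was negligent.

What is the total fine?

£7,972,380

Per-day component: 243 × £17,750 = £4,313,250
Base plus per-day: £115,850 + £4,313,250 = £4,429,100
Enhancement: 80% of £4,429,100 = £3,543,280
Enhanced fine: £4,429,100 + £3,543,280 = £7,972,380
Minimum £5,047,100: £7,972,380 meets the minimum, no increase.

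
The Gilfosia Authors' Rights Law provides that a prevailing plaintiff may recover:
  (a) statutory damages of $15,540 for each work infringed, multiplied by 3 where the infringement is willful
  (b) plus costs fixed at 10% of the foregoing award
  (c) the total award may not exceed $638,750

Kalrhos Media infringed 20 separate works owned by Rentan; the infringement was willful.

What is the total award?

Statutory damages: 20 × $15,540 = $310,800
Trebled: 3 × $310,800 = $932,400
Costs: 10% of $932,400 = $93,240
Award plus costs: $932,400 + $93,240 = $1,025,640
Cap at $638,750: $1,025,640 exceeds the cap → $638,750

$638,750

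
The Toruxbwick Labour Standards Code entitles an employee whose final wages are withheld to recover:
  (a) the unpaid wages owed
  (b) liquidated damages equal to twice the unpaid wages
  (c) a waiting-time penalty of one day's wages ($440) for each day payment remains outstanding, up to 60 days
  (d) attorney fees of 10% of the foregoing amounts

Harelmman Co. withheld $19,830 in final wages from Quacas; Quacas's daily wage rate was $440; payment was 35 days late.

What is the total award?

Doubled: 2 × $19,830 = $39,660
Penalty days: min(35, 60) = 35
Waiting-time penalty: 35 × $440 = $15,400
Subtotal: $19,830 + $39,660 + $15,400 = $74,890
Attorney fees: 10% of $74,890 = $7,489
Total award: $74,890 + $7,489 = $82,379

$82,379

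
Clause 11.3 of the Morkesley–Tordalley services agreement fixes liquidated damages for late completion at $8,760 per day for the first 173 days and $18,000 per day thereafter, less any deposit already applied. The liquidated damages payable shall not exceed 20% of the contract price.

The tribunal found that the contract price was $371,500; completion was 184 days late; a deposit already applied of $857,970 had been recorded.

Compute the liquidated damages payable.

First 173 days: 173 × $8,760 = $1,515,480
Remaining days: (184 − 173) × $18,000 = $198,000
Accrued per-day damages: $1,515,480 + $198,000 = $1,713,480
Less deposit already applied: $1,713,480 − $857,970 = $855,510
Cap: 20% of $371,500 = $74,300
Cap at $74,300: $855,510 exceeds the cap → $74,300

Liquidated damages: $74,300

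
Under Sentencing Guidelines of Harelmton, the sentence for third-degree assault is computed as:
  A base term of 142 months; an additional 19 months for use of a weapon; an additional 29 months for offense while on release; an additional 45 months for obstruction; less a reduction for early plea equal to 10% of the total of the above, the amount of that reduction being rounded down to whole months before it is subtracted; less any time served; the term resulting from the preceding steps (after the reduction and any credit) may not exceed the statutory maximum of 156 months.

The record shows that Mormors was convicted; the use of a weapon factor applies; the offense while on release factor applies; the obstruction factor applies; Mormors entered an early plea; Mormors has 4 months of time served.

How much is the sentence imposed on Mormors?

156 months

Use of a weapon enhancement: +19 months
Offense while on release enhancement: +29 months
Obstruction enhancement: +45 months
Adjusted term: 142 months + 19 months + 29 months + 45 months = 235 months
Early plea reduction: 10% of 235 months = 23 months (rounded down)
After reduction: 235 − 23 = 212 months
Less time served: 212 months − 4 months = 208 months
Cap at 156 months: 208 months exceeds the cap → 156 months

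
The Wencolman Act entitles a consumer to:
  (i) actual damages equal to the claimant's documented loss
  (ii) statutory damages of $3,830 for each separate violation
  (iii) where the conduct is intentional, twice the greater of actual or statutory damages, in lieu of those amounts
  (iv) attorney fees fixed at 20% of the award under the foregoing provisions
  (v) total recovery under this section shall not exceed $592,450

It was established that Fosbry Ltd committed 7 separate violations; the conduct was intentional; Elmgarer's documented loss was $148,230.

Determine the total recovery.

$355,752

Statutory damages: 7 × $3,830 = $26,810
Greater of actual damages ($148,230) or statutory damages ($26,810): $148,230
Doubled: 2 × $148,230 = $296,460
Attorney fees: 20% of $296,460 = $59,292
Total before cap: $296,460 + $59,292 = $355,752
Cap at $592,450: $355,752 is within the cap, no reduction.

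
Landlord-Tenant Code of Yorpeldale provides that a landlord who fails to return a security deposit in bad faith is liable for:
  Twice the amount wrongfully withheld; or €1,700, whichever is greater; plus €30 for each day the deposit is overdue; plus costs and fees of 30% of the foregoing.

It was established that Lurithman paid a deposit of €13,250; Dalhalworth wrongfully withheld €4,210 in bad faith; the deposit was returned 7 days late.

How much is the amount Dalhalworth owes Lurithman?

Recovery: €11,219

Doubled: 2 × €4,210 = €8,420
Minimum €1,700: €8,420 meets the minimum, no increase.
Late-return penalty: 7 × €30 = €210
Damages plus late penalty: €8,420 + €210 = €8,630
Costs and fees: 30% of €8,630 = €2,589
Total recovery: €8,630 + €2,589 = €11,219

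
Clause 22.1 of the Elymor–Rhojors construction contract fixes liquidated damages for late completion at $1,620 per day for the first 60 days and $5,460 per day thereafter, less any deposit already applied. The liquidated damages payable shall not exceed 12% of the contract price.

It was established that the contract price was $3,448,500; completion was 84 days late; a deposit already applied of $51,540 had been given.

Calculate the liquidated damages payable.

$176,700

First 60 days: 60 × $1,620 = $97,200
Remaining days: (84 − 60) × $5,460 = $131,040
Accrued per-day damages: $97,200 + $131,040 = $228,240
Less deposit already applied: $228,240 − $51,540 = $176,700
Cap: 12% of $3,448,500 = $413,820
Cap at $413,820: $176,700 is within the cap, no reduction.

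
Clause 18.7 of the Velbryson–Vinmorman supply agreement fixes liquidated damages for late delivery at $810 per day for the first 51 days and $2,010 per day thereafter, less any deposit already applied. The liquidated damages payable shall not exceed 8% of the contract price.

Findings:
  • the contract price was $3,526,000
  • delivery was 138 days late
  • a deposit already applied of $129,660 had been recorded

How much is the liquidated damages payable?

Liquidated damages: $86,520

First 51 days: 51 × $810 = $41,310
Remaining days: (138 − 51) × $2,010 = $174,870
Accrued per-day damages: $41,310 + $174,870 = $216,180
Less deposit already applied: $216,180 − $129,660 = $86,520
Cap: 8% of $3,526,000 = $282,080
Cap at $282,080: $86,520 is within the cap, no reduction.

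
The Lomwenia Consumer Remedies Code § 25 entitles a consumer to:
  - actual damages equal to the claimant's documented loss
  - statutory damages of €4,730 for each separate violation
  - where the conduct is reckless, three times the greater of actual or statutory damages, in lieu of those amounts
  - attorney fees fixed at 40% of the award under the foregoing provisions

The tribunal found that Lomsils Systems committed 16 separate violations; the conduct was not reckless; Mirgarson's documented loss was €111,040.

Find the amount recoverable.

€261,408

Statutory damages: 16 × €4,730 = €75,680
Conduct not reckless: the in-lieu enhancement does not apply.
Actual plus statutory damages: €111,040 + €75,680 = €186,720
Attorney fees: 40% of €186,720 = €74,688
Total recovery: €186,720 + €74,688 = €261,408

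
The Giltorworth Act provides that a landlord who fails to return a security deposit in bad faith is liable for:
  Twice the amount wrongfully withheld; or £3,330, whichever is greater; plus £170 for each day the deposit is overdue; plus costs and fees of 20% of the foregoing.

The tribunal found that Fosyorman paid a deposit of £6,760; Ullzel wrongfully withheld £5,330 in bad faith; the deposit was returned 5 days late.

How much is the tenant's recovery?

£13,812

Doubled: 2 × £5,330 = £10,660
Minimum £3,330: £10,660 meets the minimum, no increase.
Late-return penalty: 5 × £170 = £850
Damages plus late penalty: £10,660 + £850 = £11,510
Costs and fees: 20% of £11,510 = £2,302
Total recovery: £11,510 + £2,302 = £13,812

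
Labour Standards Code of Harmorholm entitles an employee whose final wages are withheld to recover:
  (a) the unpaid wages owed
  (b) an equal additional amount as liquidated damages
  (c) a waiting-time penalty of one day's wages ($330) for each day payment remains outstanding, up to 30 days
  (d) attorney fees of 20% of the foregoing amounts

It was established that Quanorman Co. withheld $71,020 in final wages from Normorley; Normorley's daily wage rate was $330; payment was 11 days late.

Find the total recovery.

Liquidated damages (equal amount): $71,020
Penalty days: min(11, 30) = 11
Waiting-time penalty: 11 × $330 = $3,630
Subtotal: $71,020 + $71,020 + $3,630 = $145,670
Attorney fees: 20% of $145,670 = $29,134
Total award: $145,670 + $29,134 = $174,804

$174,804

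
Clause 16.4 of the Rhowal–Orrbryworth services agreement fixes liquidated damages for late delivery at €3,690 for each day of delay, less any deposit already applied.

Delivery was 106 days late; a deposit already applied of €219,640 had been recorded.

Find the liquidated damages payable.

€171,500

Per-day damages: 106 × €3,690 = €391,140
Less deposit already applied: €391,140 − €219,640 = €171,500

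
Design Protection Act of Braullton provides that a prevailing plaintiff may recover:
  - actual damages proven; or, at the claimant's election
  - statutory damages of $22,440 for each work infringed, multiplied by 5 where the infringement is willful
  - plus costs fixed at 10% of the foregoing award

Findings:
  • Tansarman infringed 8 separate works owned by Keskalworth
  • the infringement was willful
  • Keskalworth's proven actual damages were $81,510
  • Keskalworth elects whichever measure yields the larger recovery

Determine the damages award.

Statutory damages: 8 × $22,440 = $179,520
Multiplied by 5: 5 × $179,520 = $897,600
Greater of actual damages ($81,510) or enhanced statutory damages ($897,600): $897,600
Costs: 10% of $897,600 = $89,760
Award plus costs: $897,600 + $89,760 = $987,360

$987,360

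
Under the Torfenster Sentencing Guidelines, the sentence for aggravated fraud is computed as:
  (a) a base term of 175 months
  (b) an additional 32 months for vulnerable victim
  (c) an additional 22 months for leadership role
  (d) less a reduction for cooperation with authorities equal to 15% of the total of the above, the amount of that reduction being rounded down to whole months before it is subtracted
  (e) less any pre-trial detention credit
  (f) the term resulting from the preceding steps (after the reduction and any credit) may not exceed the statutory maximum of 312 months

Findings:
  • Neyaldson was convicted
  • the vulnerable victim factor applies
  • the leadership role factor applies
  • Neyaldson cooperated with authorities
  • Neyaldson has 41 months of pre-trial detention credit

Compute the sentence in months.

Vulnerable victim enhancement: +32 months
Leadership role enhancement: +22 months
Adjusted term: 175 months + 32 months + 22 months = 229 months
Cooperation with authorities reduction: 15% of 229 months = 34 months (rounded down)
After reduction: 229 − 34 = 195 months
Less pre-trial detention credit: 195 months − 41 months = 154 months
Cap at 312 months: 154 months is within the cap, no reduction.

Sentence: 154 months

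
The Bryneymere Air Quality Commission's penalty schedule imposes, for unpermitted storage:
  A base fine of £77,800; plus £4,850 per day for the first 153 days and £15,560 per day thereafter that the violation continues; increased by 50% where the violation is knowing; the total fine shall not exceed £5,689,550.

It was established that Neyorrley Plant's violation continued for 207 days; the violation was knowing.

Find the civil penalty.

First 153 days: 153 × £4,850 = £742,050
Remaining days: (207 − 153) × £15,560 = £840,240
Per-day component: £742,050 + £840,240 = £1,582,290
Base plus per-day: £77,800 + £1,582,290 = £1,660,090
Enhancement: 50% of £1,660,090 = £830,045
Enhanced fine: £1,660,090 + £830,045 = £2,490,135
Cap at £5,689,550: £2,490,135 is within the cap, no reduction.

£2,490,135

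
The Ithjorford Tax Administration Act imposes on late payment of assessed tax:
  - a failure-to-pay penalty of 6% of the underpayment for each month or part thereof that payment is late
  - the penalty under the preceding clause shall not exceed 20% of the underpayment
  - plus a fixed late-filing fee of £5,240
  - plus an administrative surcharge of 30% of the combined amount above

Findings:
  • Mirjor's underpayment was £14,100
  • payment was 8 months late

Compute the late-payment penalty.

£10,478

Accrued rate: 6% × 8 = 48%, capped at 20% → 20%
Failure-to-pay penalty: 20% of £14,100 = £2,820
Penalty before surcharge: £2,820 + £5,240 = £8,060
Administrative surcharge: 30% of £8,060 = £2,418
Total penalty: £8,060 + £2,418 = £10,478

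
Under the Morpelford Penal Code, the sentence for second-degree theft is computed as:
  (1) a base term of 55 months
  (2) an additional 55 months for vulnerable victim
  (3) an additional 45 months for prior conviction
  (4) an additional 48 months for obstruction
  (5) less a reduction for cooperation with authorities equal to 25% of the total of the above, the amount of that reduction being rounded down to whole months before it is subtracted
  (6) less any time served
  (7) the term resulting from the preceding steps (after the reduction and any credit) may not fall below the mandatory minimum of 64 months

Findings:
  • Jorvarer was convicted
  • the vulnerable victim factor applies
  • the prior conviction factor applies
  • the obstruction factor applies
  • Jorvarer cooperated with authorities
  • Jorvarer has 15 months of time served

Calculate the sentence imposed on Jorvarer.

Vulnerable victim enhancement: +55 months
Prior conviction enhancement: +45 months
Obstruction enhancement: +48 months
Adjusted term: 55 months + 55 months + 45 months + 48 months = 203 months
Cooperation with authorities reduction: 25% of 203 months = 50 months (rounded down)
After reduction: 203 − 50 = 153 months
Less time served: 153 months − 15 months = 138 months
Minimum 64 months: 138 months meets the minimum, no increase.

138 months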